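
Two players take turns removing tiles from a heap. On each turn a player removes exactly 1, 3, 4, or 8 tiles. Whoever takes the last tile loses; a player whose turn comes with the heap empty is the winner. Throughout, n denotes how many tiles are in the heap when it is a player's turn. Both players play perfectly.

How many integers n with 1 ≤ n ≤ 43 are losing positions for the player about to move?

13

Classify positions by backward induction: terminal positions (no move available) are W. From any other position, the mover wins iff some move reaches an L.
n=0: no move; the opponent has just taken the last tile and therefore loses → W
n=1: L (sole option 0(W) is W)
n=2: W (go to 1, an L position)
n=3: L (options 2(W), 0(W) are all W)
n=4: W (go to 3, an L position)
n=5: W (go to 1, an L position)
n=6: W (go to 3, an L position)
n=7: W (go to 3, an L position)
n=8: L (options 7(W), 5(W), 4(W), 0(W) are all W)
n=9: W (go to 8, an L position)
n=10: L (options 9(W), 7(W), 6(W), 2(W) are all W)
n=11: W (go to 10, an L position)
n=12: W (go to 8, an L position)
n=13: W (go to 10, an L position)
n=14: W (go to 10, an L position)
n=15: L (options 14(W), 12(W), 11(W), 7(W) are all W)
n=16: W (go to 15, an L position)
n=17: L (options 16(W), 14(W), 13(W), 9(W) are all W)
n=18: W (go to 17, an L position)
n=19: W (go to 15, an L position)
n=20: W (go to 17, an L position)
n=21: W (go to 17, an L position)
n=22: L (options 21(W), 19(W), 18(W), 14(W) are all W)
n=23: W (go to 22, an L position)
n=24: L (options 23(W), 21(W), 20(W), 16(W) are all W)
n=25: W (go to 24, an L position)
n=26: W (go to 22, an L position)
n=27: W (go to 24, an L position)
n=28: W (go to 24, an L position)
n=29: L (options 28(W), 26(W), 25(W), 21(W) are all W)
n=30: W (go to 29, an L position)
n=31: L (options 30(W), 28(W), 27(W), 23(W) are all W)
n=32: W (go to 31, an L position)
n=33: W (go to 29, an L position)
n=34: W (go to 31, an L position)
n=35: W (go to 31, an L position)
n=36: L (options 35(W), 33(W), 32(W), 28(W) are all W)
n=37: W (go to 36, an L position)
n=38: L (options 37(W), 35(W), 34(W), 30(W) are all W)
n=39: W (go to 38, an L position)
n=40: W (go to 36, an L position)
n=41: W (go to 38, an L position)
n=42: W (go to 38, an L position)
n=43: L (options 42(W), 40(W), 39(W), 35(W) are all W)
L entries with 1 ≤ n ≤ 43 (the range starts at n=1): n = 1, 3, 8, 10, 15, 17, 22, 24, 29, 31, 36, 38, 43; that makes 13.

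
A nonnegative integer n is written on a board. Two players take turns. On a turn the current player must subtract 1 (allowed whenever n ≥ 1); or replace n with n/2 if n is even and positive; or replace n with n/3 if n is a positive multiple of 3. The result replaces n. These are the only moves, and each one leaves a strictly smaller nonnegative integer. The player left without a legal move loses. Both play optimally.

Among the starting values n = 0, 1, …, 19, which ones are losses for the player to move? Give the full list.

Use the standard recursion: the mover loses at a terminal position; elsewhere, the mover wins exactly when some move hands the opponent an L position.
n=0: no move → L
n=1: can move to 0, which is L ⇒ W
n=2: the only move is to 1(W), a W ⇒ L
n=3: can move to 2, which is L ⇒ W
n=4: can move to 2, which is L ⇒ W
n=5: the only move is to 4(W), a W ⇒ L
n=6: can move to 2, which is L ⇒ W
n=7: the only move is to 6(W), a W ⇒ L
n=8: can move to 7, which is L ⇒ W
n=9: moves to 3(W), 8(W); every one is W ⇒ L
n=10: can move to 5, which is L ⇒ W
n=11: the only move is to 10(W), a W ⇒ L
n=12: can move to 11, which is L ⇒ W
n=13: the only move is to 12(W), a W ⇒ L
n=14: can move to 7, which is L ⇒ W
n=15: can move to 5, which is L ⇒ W
n=16: moves to 8(W), 15(W); every one is W ⇒ L
n=17: can move to 16, which is L ⇒ W
n=18: can move to 9, which is L ⇒ W
n=19: the only move is to 18(W), a W ⇒ L
Reading off the rows marked L gives the requested list; there are 9 such values of n.

0, 2, 5, 7, 9, 11, 13, 16, 19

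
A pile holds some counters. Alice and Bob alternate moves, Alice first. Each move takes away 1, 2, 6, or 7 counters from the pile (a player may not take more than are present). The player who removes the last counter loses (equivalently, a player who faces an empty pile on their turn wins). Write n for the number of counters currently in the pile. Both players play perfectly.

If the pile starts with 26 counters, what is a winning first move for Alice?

Remove 1, leaving 25.

Positions with no move are W. A position that does have a move is losing for the player to move precisely when every available move leads to a winning position for the opponent. Fill in the labels:
n=0: no move; the opponent has just taken the last counter and therefore loses → W
n=1: L (sole option 0(W) is W)
n=2: W (go to 1, an L position)
n=3: W (go to 1, an L position)
n=4: L (options 3(W), 2(W) are all W)
n=5: W (go to 4, an L position)
n=6: W (go to 4, an L position)
n=7: W (go to 1, an L position)
n=8: W (go to 1, an L position)
n=9: L (options 8(W), 7(W), 3(W), 2(W) are all W)
n=10: W (go to 9, an L position)
n=11: W (go to 9, an L position)
n=12: L (options 11(W), 10(W), 6(W), 5(W) are all W)
n=13: W (go to 12, an L position)
n=14: W (go to 12, an L position)
n=15: W (go to 9, an L position)
n=16: W (go to 9, an L position)
n=17: L (options 16(W), 15(W), 11(W), 10(W) are all W)
n=18: W (go to 17, an L position)
n=19: W (go to 17, an L position)
n=20: L (options 19(W), 18(W), 14(W), 13(W) are all W)
n=21: W (go to 20, an L position)
n=22: W (go to 20, an L position)
n=23: W (go to 17, an L position)
n=24: W (go to 17, an L position)
n=25: L (options 24(W), 23(W), 19(W), 18(W) are all W)
n=26: W (go to 25, an L position)
From 26, the L positions reachable in one move are: 25, 20. Any move reaching one of these is winning.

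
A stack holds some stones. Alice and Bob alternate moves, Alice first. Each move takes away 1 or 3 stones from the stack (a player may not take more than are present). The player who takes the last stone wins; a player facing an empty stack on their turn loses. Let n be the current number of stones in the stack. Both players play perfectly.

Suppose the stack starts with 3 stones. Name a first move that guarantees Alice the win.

Build the W/L table. Terminal = L. A non-terminal position is W if it has a move to some L; otherwise it is L.
n=0: no move → L
n=1: →0(L), so W
n=2: →1(W) only, which is W, so L
n=3: →2(L), so W
From 3, the L positions reachable in one move are: 2, 0. Any move reaching one of these is winning.

Remove 1, leaving 2.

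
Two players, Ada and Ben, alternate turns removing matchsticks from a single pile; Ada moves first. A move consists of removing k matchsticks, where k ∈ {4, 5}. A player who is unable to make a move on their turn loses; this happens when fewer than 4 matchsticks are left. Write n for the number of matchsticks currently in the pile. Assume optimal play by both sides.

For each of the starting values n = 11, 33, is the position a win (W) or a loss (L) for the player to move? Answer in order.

11: L, 33: W

Build the W/L table. Terminal = L. A non-terminal position is W if it has a move to some L; otherwise it is L.
n=0: no move → L
n=1: no move → L
n=2: no move → L
n=3: no move → L
n=4: →0(L), so W
n=5: →1(L), so W
n=6: →2(L), so W
n=7: →3(L), so W
n=8: →3(L), so W
n=9: →5(W), 4(W) — all W, so L
n=10: →6(W), 5(W) — all W, so L
n=11: →7(W), 6(W) — all W, so L
n=12: →8(W), 7(W) — all W, so L
n=13: →9(L), so W
n=14: →10(L), so W
n=15: →11(L), so W
n=16: →12(L), so W
n=17: →12(L), so W
n=18: →14(W), 13(W) — all W, so L
n=19: →15(W), 14(W) — all W, so L
n=20: →16(W), 15(W) — all W, so L
n=21: →17(W), 16(W) — all W, so L
n=22: →18(L), so W
n=23: →19(L), so W
n=24: →20(L), so W
n=25: →21(L), so W
n=26: →21(L), so W
n=27: →23(W), 22(W) — all W, so L
n=28: →24(W), 23(W) — all W, so L
n=29: →25(W), 24(W) — all W, so L
n=30: →26(W), 25(W) — all W, so L
n=31: →27(L), so W
n=32: →28(L), so W
n=33: →29(L), so W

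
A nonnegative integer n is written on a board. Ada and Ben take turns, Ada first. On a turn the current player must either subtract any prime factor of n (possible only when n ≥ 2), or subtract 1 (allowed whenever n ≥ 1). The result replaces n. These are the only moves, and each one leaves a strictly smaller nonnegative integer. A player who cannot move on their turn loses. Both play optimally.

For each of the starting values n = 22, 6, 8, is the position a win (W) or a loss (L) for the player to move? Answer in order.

Label each position W (a win for the player to move) or L (a loss). A position with no legal move is L; any other position is W exactly when some move reaches an L, and L when every move reaches a W.
n=0: no move → L
n=1: →0(L), so W
n=2: →0(L), so W
n=3: →0(L), so W
n=4: →2(W), 3(W) — all W, so L
n=5: →0(L), so W
n=6: →4(L), so W
n=7: →0(L), so W
n=8: →6(W), 7(W) — all W, so L
n=9: →8(L), so W
n=10: →8(L), so W
n=11: →0(L), so W
n=12: →9(W), 10(W), 11(W) — all W, so L
n=13: →0(L), so W
n=14: →12(L), so W
n=15: →12(L), so W
n=16: →14(W), 15(W) — all W, so L
n=17: →0(L), so W
n=18: →16(L), so W
n=19: →0(L), so W
n=20: →15(W), 18(W), 19(W) — all W, so L
n=21: →20(L), so W
n=22: →20(L), so W

22: W, 6: W, 8: L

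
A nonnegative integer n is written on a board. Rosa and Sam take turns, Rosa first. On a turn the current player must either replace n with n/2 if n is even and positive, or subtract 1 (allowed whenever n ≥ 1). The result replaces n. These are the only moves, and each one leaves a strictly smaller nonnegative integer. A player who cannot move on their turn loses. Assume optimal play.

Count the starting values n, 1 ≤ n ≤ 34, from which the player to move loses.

16

Compute win/loss labels from the base case upward. A position with no move is L. Any other position is W if it can reach an L in one move, else L.
n=0: no move → L
n=1: can move to 0, which is L ⇒ W
n=2: the only move is to 1(W), a W ⇒ L
n=3: can move to 2, which is L ⇒ W
n=4: can move to 2, which is L ⇒ W
n=5: the only move is to 4(W), a W ⇒ L
n=6: can move to 5, which is L ⇒ W
n=7: the only move is to 6(W), a W ⇒ L
n=8: can move to 7, which is L ⇒ W
n=9: the only move is to 8(W), a W ⇒ L
n=10: can move to 5, which is L ⇒ W
n=11: the only move is to 10(W), a W ⇒ L
n=12: can move to 11, which is L ⇒ W
n=13: the only move is to 12(W), a W ⇒ L
n=14: can move to 7, which is L ⇒ W
n=15: the only move is to 14(W), a W ⇒ L
n=16: can move to 15, which is L ⇒ W
n=17: the only move is to 16(W), a W ⇒ L
n=18: can move to 9, which is L ⇒ W
n=19: the only move is to 18(W), a W ⇒ L
n=20: can move to 19, which is L ⇒ W
n=21: the only move is to 20(W), a W ⇒ L
n=22: can move to 11, which is L ⇒ W
n=23: the only move is to 22(W), a W ⇒ L
n=24: can move to 23, which is L ⇒ W
n=25: the only move is to 24(W), a W ⇒ L
n=26: can move to 13, which is L ⇒ W
n=27: the only move is to 26(W), a W ⇒ L
n=28: can move to 27, which is L ⇒ W
n=29: the only move is to 28(W), a W ⇒ L
n=30: can move to 15, which is L ⇒ W
n=31: the only move is to 30(W), a W ⇒ L
n=32: can move to 31, which is L ⇒ W
n=33: the only move is to 32(W), a W ⇒ L
n=34: can move to 17, which is L ⇒ W
L entries with 1 ≤ n ≤ 34 (n=0 is outside the asked range and is not counted): n = 2, 5, 7, 9, 11, 13, 15, 17, 19, 21, 23, 25, 27, 29, 31, 33; that makes 16.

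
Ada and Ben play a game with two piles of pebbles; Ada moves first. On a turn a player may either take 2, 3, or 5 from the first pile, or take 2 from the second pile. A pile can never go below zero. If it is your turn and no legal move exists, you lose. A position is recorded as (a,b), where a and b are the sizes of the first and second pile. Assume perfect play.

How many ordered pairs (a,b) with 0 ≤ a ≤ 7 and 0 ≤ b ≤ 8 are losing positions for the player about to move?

Build the W/L table. Terminal = L. A non-terminal position is W if it has a move to some L; otherwise it is L.
Every move lowers a or b (never raises either), so fill the grid row by row in increasing a, and left to right within a row: each cell's successors are then already labelled.
      b=0  b=1  b=2  b=3  b=4  b=5  b=6  b=7  b=8
a=0:    L    L    W    W    L    L    W    W    L
a=1:    L    L    W    W    L    L    W    W    L
a=2:    W    W    L    L    W    W    L    L    W
a=3:    W    W    L    L    W    W    L    L    W
a=4:    W    W    W    W    W    W    W    W    W
a=5:    W    W    W    W    W    W    W    W    W
a=6:    W    W    W    W    W    W    W    W    W
a=7:    L    L    W    W    L    L    W    W    L
Cells with no legal move (terminal, hence L): (0,0), (0,1), (1,0), (1,1).
The remaining L cells, each justified by listing all of its moves:
(0,4): only reaches (0,2)(W), which is W → L
(0,5): only reaches (0,3)(W), which is W → L
(0,8): only reaches (0,6)(W), which is W → L
(1,4): only reaches (1,2)(W), which is W → L
(1,5): only reaches (1,3)(W), which is W → L
(1,8): only reaches (1,6)(W), which is W → L
(2,2): only reaches (0,2)(W), (2,0)(W), all W → L
(2,3): only reaches (0,3)(W), (2,1)(W), all W → L
(2,6): only reaches (0,6)(W), (2,4)(W), all W → L
(2,7): only reaches (0,7)(W), (2,5)(W), all W → L
(3,2): only reaches (1,2)(W), (0,2)(W), (3,0)(W), all W → L
(3,3): only reaches (1,3)(W), (0,3)(W), (3,1)(W), all W → L
(3,6): only reaches (1,6)(W), (0,6)(W), (3,4)(W), all W → L
(3,7): only reaches (1,7)(W), (0,7)(W), (3,5)(W), all W → L
(7,0): only reaches (5,0)(W), (4,0)(W), (2,0)(W), all W → L
(7,1): only reaches (5,1)(W), (4,1)(W), (2,1)(W), all W → L
(7,4): only reaches (5,4)(W), (4,4)(W), (2,4)(W), (7,2)(W), all W → L
(7,5): only reaches (5,5)(W), (4,5)(W), (2,5)(W), (7,3)(W), all W → L
(7,8): only reaches (5,8)(W), (4,8)(W), (2,8)(W), (7,6)(W), all W → L
Every other cell has at least one move into one of the L cells above, so it is W.
L cells per row: a=0: 5, a=1: 5, a=2: 4, a=3: 4, a=4: 0, a=5: 0, a=6: 0, a=7: 5; total 23.

23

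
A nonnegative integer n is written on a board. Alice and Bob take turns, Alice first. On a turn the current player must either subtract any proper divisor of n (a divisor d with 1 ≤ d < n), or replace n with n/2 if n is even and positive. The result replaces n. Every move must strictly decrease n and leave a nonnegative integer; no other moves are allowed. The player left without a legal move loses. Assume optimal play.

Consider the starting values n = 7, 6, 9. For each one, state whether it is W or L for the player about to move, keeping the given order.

7: L, 6: W, 9: L

Positions with no move are L. A position that does have a move is losing for the player to move precisely when every available move leads to a winning position for the opponent. Fill in the labels:
n=0: no move → L
n=1: no move → L
n=2: →1(L), so W
n=3: →2(W) only, which is W, so L
n=4: →3(L), so W
n=5: →4(W) only, which is W, so L
n=6: →3(L), so W
n=7: →6(W) only, which is W, so L
n=8: →7(L), so W
n=9: →6(W), 8(W) — all W, so L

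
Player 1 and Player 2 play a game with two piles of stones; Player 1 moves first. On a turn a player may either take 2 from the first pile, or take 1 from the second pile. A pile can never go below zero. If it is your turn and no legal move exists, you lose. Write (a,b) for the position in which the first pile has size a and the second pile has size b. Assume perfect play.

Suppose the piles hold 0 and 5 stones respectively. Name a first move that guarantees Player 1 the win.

Label each position W (a win for the player to move) or L (a loss). A position with no legal move is L; any other position is W exactly when some move reaches an L, and L when every move reaches a W.
No move ever increases a pile, so every position that can arise here has a ≤ 0 and b ≤ 5; it is enough to label the cells with 0 ≤ a ≤ 0 and 0 ≤ b ≤ 5.
Every move lowers a or b (never raises either), so fill the grid row by row in increasing a, and left to right within a row: each cell's successors are then already labelled.
      b=0  b=1  b=2  b=3  b=4  b=5
a=0:    L    W    L    W    L    W
Cells with no legal move (terminal, hence L): (0,0).
The remaining L cells, each justified by listing all of its moves:
(0,2): L (sole option (0,1)(W) is W)
(0,4): L (sole option (0,3)(W) is W)
Every other cell has at least one move into one of the L cells above, so it is W.
From (0,5), the L positions reachable in one move are: (0,4).

Move to (0,4).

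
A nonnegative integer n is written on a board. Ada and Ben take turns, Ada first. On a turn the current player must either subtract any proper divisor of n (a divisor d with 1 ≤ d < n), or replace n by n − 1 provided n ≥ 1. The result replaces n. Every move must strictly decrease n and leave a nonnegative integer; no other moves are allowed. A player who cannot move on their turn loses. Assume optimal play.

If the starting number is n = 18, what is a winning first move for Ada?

Label each position W (a win for the player to move) or L (a loss). A position with no legal move is L; any other position is W exactly when some move reaches an L, and L when every move reaches a W.
n=0: no move → L
n=1: can move to 0, which is L ⇒ W
n=2: the only move is to 1(W), a W ⇒ L
n=3: can move to 2, which is L ⇒ W
n=4: can move to 2, which is L ⇒ W
n=5: the only move is to 4(W), a W ⇒ L
n=6: can move to 5, which is L ⇒ W
n=7: the only move is to 6(W), a W ⇒ L
n=8: can move to 7, which is L ⇒ W
n=9: moves to 6(W), 8(W); every one is W ⇒ L
n=10: can move to 5, which is L ⇒ W
n=11: the only move is to 10(W), a W ⇒ L
n=12: can move to 9, which is L ⇒ W
n=13: the only move is to 12(W), a W ⇒ L
n=14: can move to 7, which is L ⇒ W
n=15: moves to 10(W), 12(W), 14(W); every one is W ⇒ L
n=16: can move to 15, which is L ⇒ W
n=17: the only move is to 16(W), a W ⇒ L
n=18: can move to 9, which is L ⇒ W
From 18, the L positions reachable in one move are: 9, 15, 17. Any move reaching one of these is winning.

Move to 9.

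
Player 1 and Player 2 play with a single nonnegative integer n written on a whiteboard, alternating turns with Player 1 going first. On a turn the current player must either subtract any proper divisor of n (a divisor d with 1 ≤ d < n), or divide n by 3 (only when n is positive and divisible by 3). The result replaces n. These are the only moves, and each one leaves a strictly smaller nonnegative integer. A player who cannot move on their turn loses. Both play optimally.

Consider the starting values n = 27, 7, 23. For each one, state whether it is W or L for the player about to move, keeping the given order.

27: W, 7: L, 23: L

Label each position W (a win for the player to move) or L (a loss). A position with no legal move is L; any other position is W exactly when some move reaches an L, and L when every move reaches a W.
n=0: no move → L
n=1: no move → L
n=2: can move to 1, which is L ⇒ W
n=3: can move to 1, which is L ⇒ W
n=4: moves to 2(W), 3(W); every one is W ⇒ L
n=5: can move to 4, which is L ⇒ W
n=6: can move to 4, which is L ⇒ W
n=7: the only move is to 6(W), a W ⇒ L
n=8: can move to 4, which is L ⇒ W
n=9: moves to 3(W), 6(W), 8(W); every one is W ⇒ L
n=10: can move to 9, which is L ⇒ W
n=11: the only move is to 10(W), a W ⇒ L
n=12: can move to 4, which is L ⇒ W
n=13: the only move is to 12(W), a W ⇒ L
n=14: can move to 7, which is L ⇒ W
n=15: moves to 5(W), 10(W), 12(W), 14(W); every one is W ⇒ L
n=16: can move to 15, which is L ⇒ W
n=17: the only move is to 16(W), a W ⇒ L
n=18: can move to 9, which is L ⇒ W
n=19: the only move is to 18(W), a W ⇒ L
n=20: can move to 15, which is L ⇒ W
n=21: can move to 7, which is L ⇒ W
n=22: can move to 11, which is L ⇒ W
n=23: the only move is to 22(W), a W ⇒ L
n=24: can move to 23, which is L ⇒ W
n=25: moves to 20(W), 24(W); every one is W ⇒ L
n=26: can move to 13, which is L ⇒ W
n=27: can move to 9, which is L ⇒ W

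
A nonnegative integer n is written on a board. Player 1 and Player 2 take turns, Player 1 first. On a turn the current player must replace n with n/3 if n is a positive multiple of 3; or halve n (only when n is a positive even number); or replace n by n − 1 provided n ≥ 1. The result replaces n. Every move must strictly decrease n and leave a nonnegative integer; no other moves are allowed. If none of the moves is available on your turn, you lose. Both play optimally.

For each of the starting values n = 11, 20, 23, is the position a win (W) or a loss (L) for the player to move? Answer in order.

11: L, 20: W, 23: L

Compute win/loss labels from the base case upward. A position with no move is L. Any other position is W if it can reach an L in one move, else L.
n=0: no move → L
n=1: W (go to 0, an L position)
n=2: L (sole option 1(W) is W)
n=3: W (go to 2, an L position)
n=4: W (go to 2, an L position)
n=5: L (sole option 4(W) is W)
n=6: W (go to 2, an L position)
n=7: L (sole option 6(W) is W)
n=8: W (go to 7, an L position)
n=9: L (options 3(W), 8(W) are all W)
n=10: W (go to 5, an L position)
n=11: L (sole option 10(W) is W)
n=12: W (go to 11, an L position)
n=13: L (sole option 12(W) is W)
n=14: W (go to 7, an L position)
n=15: W (go to 5, an L position)
n=16: L (options 8(W), 15(W) are all W)
n=17: W (go to 16, an L position)
n=18: W (go to 9, an L position)
n=19: L (sole option 18(W) is W)
n=20: W (go to 19, an L position)
n=21: W (go to 7, an L position)
n=22: W (go to 11, an L position)
n=23: L (sole option 22(W) is W)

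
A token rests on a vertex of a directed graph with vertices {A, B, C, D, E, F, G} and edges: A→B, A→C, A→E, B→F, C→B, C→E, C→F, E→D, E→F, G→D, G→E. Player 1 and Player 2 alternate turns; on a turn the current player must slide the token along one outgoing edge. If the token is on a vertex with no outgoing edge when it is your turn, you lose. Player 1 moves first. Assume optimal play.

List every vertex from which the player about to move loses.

Work bottom-up. With no move the player to move loses. Otherwise the position is W if at least one move leads to an L position for the opponent, and L if every move leads to a W.
Every edge goes from a vertex to one that appears earlier in the order F, D, E, B, C, G, A, so processing vertices in that order labels each vertex after all of its successors.
F: no outgoing edge → L
D: no outgoing edge → L
E: can move to D, which is L ⇒ W
B: can move to F, which is L ⇒ W
C: can move to F, which is L ⇒ W
G: can move to D, which is L ⇒ W
A: moves to C(W), B(W), E(W); every one is W ⇒ L
The losing starting vertices are exactly the entries labelled L in this table (3 of them).

A, D, F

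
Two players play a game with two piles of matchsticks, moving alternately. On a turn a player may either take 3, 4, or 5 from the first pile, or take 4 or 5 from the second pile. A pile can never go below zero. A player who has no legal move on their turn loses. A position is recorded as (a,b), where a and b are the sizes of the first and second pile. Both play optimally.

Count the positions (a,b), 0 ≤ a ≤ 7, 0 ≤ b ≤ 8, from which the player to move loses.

26

Build the W/L table. Terminal = L. A non-terminal position is W if it has a move to some L; otherwise it is L.
Every move lowers a or b (never raises either), so fill the grid row by row in increasing a, and left to right within a row: each cell's successors are then already labelled.
      b=0  b=1  b=2  b=3  b=4  b=5  b=6  b=7  b=8
a=0:    L    L    L    L    W    W    W    W    W
a=1:    L    L    L    L    W    W    W    W    W
a=2:    L    L    L    L    W    W    W    W    W
a=3:    W    W    W    W    L    L    L    L    W
a=4:    W    W    W    W    L    L    L    L    W
a=5:    W    W    W    W    L    L    L    L    W
a=6:    W    W    W    W    W    W    W    W    L
a=7:    W    W    W    W    W    W    W    W    L
Cells with no legal move (terminal, hence L): (0,0), (0,1), (0,2), (0,3), (1,0), (1,1), (1,2), (1,3), (2,0), (2,1), (2,2), (2,3).
The remaining L cells, each justified by listing all of its moves:
(3,4): moves to (0,4)(W), (3,0)(W); every one is W ⇒ L
(3,5): moves to (0,5)(W), (3,1)(W), (3,0)(W); every one is W ⇒ L
(3,6): moves to (0,6)(W), (3,2)(W), (3,1)(W); every one is W ⇒ L
(3,7): moves to (0,7)(W), (3,3)(W), (3,2)(W); every one is W ⇒ L
(4,4): moves to (1,4)(W), (0,4)(W), (4,0)(W); every one is W ⇒ L
(4,5): moves to (1,5)(W), (0,5)(W), (4,1)(W), (4,0)(W); every one is W ⇒ L
(4,6): moves to (1,6)(W), (0,6)(W), (4,2)(W), (4,1)(W); every one is W ⇒ L
(4,7): moves to (1,7)(W), (0,7)(W), (4,3)(W), (4,2)(W); every one is W ⇒ L
(5,4): moves to (2,4)(W), (1,4)(W), (0,4)(W), (5,0)(W); every one is W ⇒ L
(5,5): moves to (2,5)(W), (1,5)(W), (0,5)(W), (5,1)(W), (5,0)(W); every one is W ⇒ L
(5,6): moves to (2,6)(W), (1,6)(W), (0,6)(W), (5,2)(W), (5,1)(W); every one is W ⇒ L
(5,7): moves to (2,7)(W), (1,7)(W), (0,7)(W), (5,3)(W), (5,2)(W); every one is W ⇒ L
(6,8): moves to (3,8)(W), (2,8)(W), (1,8)(W), (6,4)(W), (6,3)(W); every one is W ⇒ L
(7,8): moves to (4,8)(W), (3,8)(W), (2,8)(W), (7,4)(W), (7,3)(W); every one is W ⇒ L
Every other cell has at least one move into one of the L cells above, so it is W.
L cells per row: a=0: 4, a=1: 4, a=2: 4, a=3: 4, a=4: 4, a=5: 4, a=6: 1, a=7: 1; total 26.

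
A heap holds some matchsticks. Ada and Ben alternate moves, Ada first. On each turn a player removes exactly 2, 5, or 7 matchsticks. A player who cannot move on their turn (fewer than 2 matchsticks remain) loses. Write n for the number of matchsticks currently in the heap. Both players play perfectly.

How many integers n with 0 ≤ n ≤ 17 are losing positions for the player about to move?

Classify positions by backward induction: terminal positions (no move available) are L. From any other position, the mover wins iff some move reaches an L.
n=0: no move → L
n=1: no move → L
n=2: can move to 0, which is L ⇒ W
n=3: can move to 1, which is L ⇒ W
n=4: the only move is to 2(W), a W ⇒ L
n=5: can move to 0, which is L ⇒ W
n=6: can move to 4, which is L ⇒ W
n=7: can move to 0, which is L ⇒ W
n=8: can move to 1, which is L ⇒ W
n=9: can move to 4, which is L ⇒ W
n=10: moves to 8(W), 5(W), 3(W); every one is W ⇒ L
n=11: can move to 4, which is L ⇒ W
n=12: can move to 10, which is L ⇒ W
n=13: moves to 11(W), 8(W), 6(W); every one is W ⇒ L
n=14: moves to 12(W), 9(W), 7(W); every one is W ⇒ L
n=15: can move to 13, which is L ⇒ W
n=16: can move to 14, which is L ⇒ W
n=17: can move to 10, which is L ⇒ W
L entries with 0 ≤ n ≤ 17: n = 0, 1, 4, 10, 13, 14; that makes 6.

6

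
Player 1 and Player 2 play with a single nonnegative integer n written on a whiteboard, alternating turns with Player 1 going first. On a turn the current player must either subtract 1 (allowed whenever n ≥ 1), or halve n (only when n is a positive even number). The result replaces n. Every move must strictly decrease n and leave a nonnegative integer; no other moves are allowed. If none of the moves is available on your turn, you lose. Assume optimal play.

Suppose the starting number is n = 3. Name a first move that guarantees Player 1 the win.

Move to 2.

Label each position W (a win for the player to move) or L (a loss). A position with no legal move is L; any other position is W exactly when some move reaches an L, and L when every move reaches a W.
n=0: no move → L
n=1: can move to 0, which is L ⇒ W
n=2: the only move is to 1(W), a W ⇒ L
n=3: can move to 2, which is L ⇒ W
From 3, the L positions reachable in one move are: 2.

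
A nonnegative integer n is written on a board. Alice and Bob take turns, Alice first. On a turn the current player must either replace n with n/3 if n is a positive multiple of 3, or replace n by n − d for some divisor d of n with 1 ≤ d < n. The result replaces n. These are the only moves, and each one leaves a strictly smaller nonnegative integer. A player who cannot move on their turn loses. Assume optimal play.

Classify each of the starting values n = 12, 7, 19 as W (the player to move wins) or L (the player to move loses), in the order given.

Classify positions by backward induction: terminal positions (no move available) are L. From any other position, the mover wins iff some move reaches an L.
n=0: no move → L
n=1: no move → L
n=2: reaches L-position 1 → W
n=3: reaches L-position 1 → W
n=4: only reaches 2(W), 3(W), all W → L
n=5: reaches L-position 4 → W
n=6: reaches L-position 4 → W
n=7: only reaches 6(W), which is W → L
n=8: reaches L-position 4 → W
n=9: only reaches 3(W), 6(W), 8(W), all W → L
n=10: reaches L-position 9 → W
n=11: only reaches 10(W), which is W → L
n=12: reaches L-position 4 → W
n=13: only reaches 12(W), which is W → L
n=14: reaches L-position 7 → W
n=15: only reaches 5(W), 10(W), 12(W), 14(W), all W → L
n=16: reaches L-position 15 → W
n=17: only reaches 16(W), which is W → L
n=18: reaches L-position 9 → W
n=19: only reaches 18(W), which is W → L

12: W, 7: L, 19: L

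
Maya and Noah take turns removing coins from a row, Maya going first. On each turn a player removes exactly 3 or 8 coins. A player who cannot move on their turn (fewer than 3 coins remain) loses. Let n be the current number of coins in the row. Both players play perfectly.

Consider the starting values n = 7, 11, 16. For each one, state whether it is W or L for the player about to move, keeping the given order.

Work bottom-up. With no move the player to move loses. Otherwise the position is W if at least one move leads to an L position for the opponent, and L if every move leads to a W.
n=0: no move → L
n=1: no move → L
n=2: no move → L
n=3: W (go to 0, an L position)
n=4: W (go to 1, an L position)
n=5: W (go to 2, an L position)
n=6: L (sole option 3(W) is W)
n=7: L (sole option 4(W) is W)
n=8: W (go to 0, an L position)
n=9: W (go to 6, an L position)
n=10: W (go to 7, an L position)
n=11: L (options 8(W), 3(W) are all W)
n=12: L (options 9(W), 4(W) are all W)
n=13: L (options 10(W), 5(W) are all W)
n=14: W (go to 11, an L position)
n=15: W (go to 12, an L position)
n=16: W (go to 13, an L position)

7: L, 11: L, 16: W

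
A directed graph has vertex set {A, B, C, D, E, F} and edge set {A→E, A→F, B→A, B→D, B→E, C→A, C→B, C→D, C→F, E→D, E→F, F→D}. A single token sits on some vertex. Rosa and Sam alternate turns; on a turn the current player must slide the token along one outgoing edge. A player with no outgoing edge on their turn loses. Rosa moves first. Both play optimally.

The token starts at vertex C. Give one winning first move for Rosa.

Move to A.

Label each position W (a win for the player to move) or L (a loss). A position with no legal move is L; any other position is W exactly when some move reaches an L, and L when every move reaches a W.
Every edge goes from a vertex to one that appears earlier in the order D, F, E, A, B, C, so processing vertices in that order labels each vertex after all of its successors.
D: no outgoing edge → L
F: W (go to D, an L position)
E: W (go to D, an L position)
A: L (options E(W), F(W) are all W)
B: W (go to A, an L position)
C: W (go to A, an L position)
From C, the L positions reachable in one move are: A, D. Any move reaching one of these is winning.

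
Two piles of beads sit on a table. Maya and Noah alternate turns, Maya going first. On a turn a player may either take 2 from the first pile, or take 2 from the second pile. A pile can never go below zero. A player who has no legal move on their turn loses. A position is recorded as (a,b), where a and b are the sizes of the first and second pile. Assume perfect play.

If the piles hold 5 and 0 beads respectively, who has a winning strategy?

Classify positions by backward induction: terminal positions (no move available) are L. From any other position, the mover wins iff some move reaches an L.
No move ever increases a pile, so every position that can arise here has a ≤ 5 and b ≤ 0; it is enough to label the cells with 0 ≤ a ≤ 5 and 0 ≤ b ≤ 0.
Every move lowers a or b (never raises either), so fill the grid row by row in increasing a, and left to right within a row: each cell's successors are then already labelled.
      b=0
a=0:    L
a=1:    L
a=2:    W
a=3:    W
a=4:    L
a=5:    L
Cells with no legal move (terminal, hence L): (0,0), (1,0).
The remaining L cells, each justified by listing all of its moves:
(4,0): only reaches (2,0)(W), which is W → L
(5,0): only reaches (3,0)(W), which is W → L
Every other cell has at least one move into one of the L cells above, so it is W.
The starting position (5,0) is L: whatever Maya does, the opponent receives a W position.

Noah wins.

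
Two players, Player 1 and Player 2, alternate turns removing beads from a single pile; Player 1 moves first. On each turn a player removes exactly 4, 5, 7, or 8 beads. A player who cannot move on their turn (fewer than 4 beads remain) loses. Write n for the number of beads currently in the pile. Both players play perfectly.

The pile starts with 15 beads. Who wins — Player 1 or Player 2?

Player 2 wins.

Use the standard recursion: the mover loses at a terminal position; elsewhere, the mover wins exactly when some move hands the opponent an L position.
n=0: no move → L
n=1: no move → L
n=2: no move → L
n=3: no move → L
n=4: can move to 0, which is L ⇒ W
n=5: can move to 1, which is L ⇒ W
n=6: can move to 2, which is L ⇒ W
n=7: can move to 3, which is L ⇒ W
n=8: can move to 3, which is L ⇒ W
n=9: can move to 2, which is L ⇒ W
n=10: can move to 3, which is L ⇒ W
n=11: can move to 3, which is L ⇒ W
n=12: moves to 8(W), 7(W), 5(W), 4(W); every one is W ⇒ L
n=13: moves to 9(W), 8(W), 6(W), 5(W); every one is W ⇒ L
n=14: moves to 10(W), 9(W), 7(W), 6(W); every one is W ⇒ L
n=15: moves to 11(W), 10(W), 8(W), 7(W); every one is W ⇒ L
The starting position 15 is L: whatever Player 1 does, the opponent receives a W position.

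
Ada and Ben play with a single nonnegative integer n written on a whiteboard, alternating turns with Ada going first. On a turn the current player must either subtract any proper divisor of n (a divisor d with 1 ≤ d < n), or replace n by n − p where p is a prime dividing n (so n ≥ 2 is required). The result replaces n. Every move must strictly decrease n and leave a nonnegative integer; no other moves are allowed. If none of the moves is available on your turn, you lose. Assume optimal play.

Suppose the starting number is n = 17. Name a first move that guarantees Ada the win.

Move to 0.

Work bottom-up. With no move the player to move loses. Otherwise the position is W if at least one move leads to an L position for the opponent, and L if every move leads to a W.
n=0: no move → L
n=1: no move → L
n=2: can move to 0, which is L ⇒ W
n=3: can move to 0, which is L ⇒ W
n=4: moves to 2(W), 3(W); every one is W ⇒ L
n=5: can move to 0, which is L ⇒ W
n=6: can move to 4, which is L ⇒ W
n=7: can move to 0, which is L ⇒ W
n=8: can move to 4, which is L ⇒ W
n=9: moves to 6(W), 8(W); every one is W ⇒ L
n=10: can move to 9, which is L ⇒ W
n=11: can move to 0, which is L ⇒ W
n=12: can move to 9, which is L ⇒ W
n=13: can move to 0, which is L ⇒ W
n=14: moves to 7(W), 12(W), 13(W); every one is W ⇒ L
n=15: can move to 14, which is L ⇒ W
n=16: can move to 14, which is L ⇒ W
n=17: can move to 0, which is L ⇒ W
From 17, the L positions reachable in one move are: 0.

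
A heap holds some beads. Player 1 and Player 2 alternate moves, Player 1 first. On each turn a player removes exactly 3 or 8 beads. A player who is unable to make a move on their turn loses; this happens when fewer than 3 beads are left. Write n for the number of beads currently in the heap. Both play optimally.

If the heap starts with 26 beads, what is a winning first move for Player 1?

Remove 3, leaving 23.

Build the W/L table. Terminal = L. A non-terminal position is W if it has a move to some L; otherwise it is L.
n=0: no move → L
n=1: no move → L
n=2: no move → L
n=3: →0(L), so W
n=4: →1(L), so W
n=5: →2(L), so W
n=6: →3(W) only, which is W, so L
n=7: →4(W) only, which is W, so L
n=8: →0(L), so W
n=9: →6(L), so W
n=10: →7(L), so W
n=11: →8(W), 3(W) — all W, so L
n=12: →9(W), 4(W) — all W, so L
n=13: →10(W), 5(W) — all W, so L
n=14: →11(L), so W
n=15: →12(L), so W
n=16: →13(L), so W
n=17: →14(W), 9(W) — all W, so L
n=18: →15(W), 10(W) — all W, so L
n=19: →11(L), so W
n=20: →17(L), so W
n=21: →18(L), so W
n=22: →19(W), 14(W) — all W, so L
n=23: →20(W), 15(W) — all W, so L
n=24: →21(W), 16(W) — all W, so L
n=25: →22(L), so W
n=26: →23(L), so W
From 26, the L positions reachable in one move are: 23, 18. Any move reaching one of these is winning.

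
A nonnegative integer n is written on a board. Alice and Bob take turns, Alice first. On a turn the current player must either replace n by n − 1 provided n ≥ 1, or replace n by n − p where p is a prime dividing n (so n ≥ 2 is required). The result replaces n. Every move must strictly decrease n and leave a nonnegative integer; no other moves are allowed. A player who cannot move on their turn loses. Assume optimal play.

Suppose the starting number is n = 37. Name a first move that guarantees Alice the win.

Build the W/L table. Terminal = L. A non-terminal position is W if it has a move to some L; otherwise it is L.
n=0: no move → L
n=1: W (go to 0, an L position)
n=2: W (go to 0, an L position)
n=3: W (go to 0, an L position)
n=4: L (options 2(W), 3(W) are all W)
n=5: W (go to 0, an L position)
n=6: W (go to 4, an L position)
n=7: W (go to 0, an L position)
n=8: L (options 6(W), 7(W) are all W)
n=9: W (go to 8, an L position)
n=10: W (go to 8, an L position)
n=11: W (go to 0, an L position)
n=12: L (options 9(W), 10(W), 11(W) are all W)
n=13: W (go to 0, an L position)
n=14: W (go to 12, an L position)
n=15: W (go to 12, an L position)
n=16: L (options 14(W), 15(W) are all W)
n=17: W (go to 0, an L position)
n=18: W (go to 16, an L position)
n=19: W (go to 0, an L position)
n=20: L (options 15(W), 18(W), 19(W) are all W)
n=21: W (go to 20, an L position)
n=22: W (go to 20, an L position)
n=23: W (go to 0, an L position)
n=24: L (options 21(W), 22(W), 23(W) are all W)
n=25: W (go to 20, an L position)
n=26: W (go to 24, an L position)
n=27: W (go to 24, an L position)
n=28: L (options 21(W), 26(W), 27(W) are all W)
n=29: W (go to 0, an L position)
n=30: W (go to 28, an L position)
n=31: W (go to 0, an L position)
n=32: L (options 30(W), 31(W) are all W)
n=33: W (go to 32, an L position)
n=34: W (go to 32, an L position)
n=35: W (go to 28, an L position)
n=36: L (options 33(W), 34(W), 35(W) are all W)
n=37: W (go to 0, an L position)
From 37, the L positions reachable in one move are: 0, 36. Any move reaching one of these is winning.

Move to 0.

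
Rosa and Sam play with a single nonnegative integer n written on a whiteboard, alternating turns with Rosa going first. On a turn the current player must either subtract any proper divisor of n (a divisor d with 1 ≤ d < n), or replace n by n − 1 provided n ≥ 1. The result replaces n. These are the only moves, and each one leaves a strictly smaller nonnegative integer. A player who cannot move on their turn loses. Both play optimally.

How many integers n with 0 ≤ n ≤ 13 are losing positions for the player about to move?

7

Label each position W (a win for the player to move) or L (a loss). A position with no legal move is L; any other position is W exactly when some move reaches an L, and L when every move reaches a W.
n=0: no move → L
n=1: W (go to 0, an L position)
n=2: L (sole option 1(W) is W)
n=3: W (go to 2, an L position)
n=4: W (go to 2, an L position)
n=5: L (sole option 4(W) is W)
n=6: W (go to 5, an L position)
n=7: L (sole option 6(W) is W)
n=8: W (go to 7, an L position)
n=9: L (options 6(W), 8(W) are all W)
n=10: W (go to 5, an L position)
n=11: L (sole option 10(W) is W)
n=12: W (go to 9, an L position)
n=13: L (sole option 12(W) is W)
L entries with 0 ≤ n ≤ 13: n = 0, 2, 5, 7, 9, 11, 13; that makes 7.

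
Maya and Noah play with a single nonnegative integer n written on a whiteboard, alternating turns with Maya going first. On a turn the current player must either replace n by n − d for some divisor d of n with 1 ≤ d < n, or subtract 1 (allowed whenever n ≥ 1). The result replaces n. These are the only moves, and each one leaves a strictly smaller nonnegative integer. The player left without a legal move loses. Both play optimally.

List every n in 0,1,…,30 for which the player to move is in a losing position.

0, 2, 5, 7, 9, 11, 13, 15, 17, 19, 21, 23, 25, 27, 29

Positions with no move are L. A position that does have a move is losing for the player to move precisely when every available move leads to a winning position for the opponent. Fill in the labels:
n=0: no move → L
n=1: →0(L), so W
n=2: →1(W) only, which is W, so L
n=3: →2(L), so W
n=4: →2(L), so W
n=5: →4(W) only, which is W, so L
n=6: →5(L), so W
n=7: →6(W) only, which is W, so L
n=8: →7(L), so W
n=9: →6(W), 8(W) — all W, so L
n=10: →5(L), so W
n=11: →10(W) only, which is W, so L
n=12: →9(L), so W
n=13: →12(W) only, which is W, so L
n=14: →7(L), so W
n=15: →10(W), 12(W), 14(W) — all W, so L
n=16: →15(L), so W
n=17: →16(W) only, which is W, so L
n=18: →9(L), so W
n=19: →18(W) only, which is W, so L
n=20: →15(L), so W
n=21: →14(W), 18(W), 20(W) — all W, so L
n=22: →11(L), so W
n=23: →22(W) only, which is W, so L
n=24: →21(L), so W
n=25: →20(W), 24(W) — all W, so L
n=26: →13(L), so W
n=27: →18(W), 24(W), 26(W) — all W, so L
n=28: →21(L), so W
n=29: →28(W) only, which is W, so L
n=30: →15(L), so W
The losing starting values of n are exactly the entries labelled L in this table (15 of them).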